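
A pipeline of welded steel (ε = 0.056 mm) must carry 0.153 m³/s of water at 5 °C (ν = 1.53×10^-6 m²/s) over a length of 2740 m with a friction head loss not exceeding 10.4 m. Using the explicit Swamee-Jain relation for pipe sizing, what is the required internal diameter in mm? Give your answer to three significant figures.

Swamee-Jain (Type III): D = 0.66·[ε^1.25·(LQ²/(gh_f))^4.75 + ν·Q^9.4·(L/(gh_f))^5.2]^0.04
LQ²/(gh_f) = 0.6287; L/(gh_f) = 26.86
Term 1 = ε^1.25·(…)^4.75 = 5.34×10^-7; Term 2 = ν·Q^9.4·(…)^5.2 = 8.95×10^-7
D = 0.66·(5.34×10^-7 + 8.95×10^-7)^0.04 = 0.3853 m = 385 mm
Check: V = 1.31 m/s, Re = 3.30×10^5, f = 0.01566, h_f = 9.78 m ≈ 10.4 m ✓

D ≈ 385 mm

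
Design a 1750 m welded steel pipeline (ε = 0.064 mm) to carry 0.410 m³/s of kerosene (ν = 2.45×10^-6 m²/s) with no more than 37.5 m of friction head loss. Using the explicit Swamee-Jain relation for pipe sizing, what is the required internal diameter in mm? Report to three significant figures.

Swamee-Jain (Type III): D = 0.66·[ε^1.25·(LQ²/(gh_f))^4.75 + ν·Q^9.4·(L/(gh_f))^5.2]^0.04
LQ²/(gh_f) = 0.7997; L/(gh_f) = 4.757
Term 1 = ε^1.25·(…)^4.75 = 1.98×10^-6; Term 2 = ν·Q^9.4·(…)^5.2 = 1.87×10^-6
D = 0.66·(1.98×10^-6 + 1.87×10^-6)^0.04 = 0.4008 m = 401 mm
Check: V = 3.25 m/s, Re = 5.32×10^5, f = 0.01503, h_f = 35.3 m ≈ 37.5 m ✓

D ≈ 401 mm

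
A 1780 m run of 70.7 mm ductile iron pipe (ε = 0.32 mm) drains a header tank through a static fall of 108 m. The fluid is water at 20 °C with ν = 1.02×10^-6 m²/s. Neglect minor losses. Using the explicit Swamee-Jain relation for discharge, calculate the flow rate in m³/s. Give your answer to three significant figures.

Q ≈ 0.00654 m³/s

Swamee-Jain (Type II): Q = -0.965·√(gD⁵h_f/L)·ln[ε/(3.7D) + √(3.17ν²L/(gD³h_f))]
√(gD⁵h_f/L) = √(9.81·0.0707⁵·108/1780) = 0.001025
ε/(3.7D) = 0.00122; √(3.17ν²L/(gD³h_f)) = 1.25×10^-4
Q = -0.965·0.001025·ln(0.001349) = 0.006539 m³/s
Check: V = 1.67 m/s, Re = 1.15×10^5, f = 0.03058, h_f = 109 m ≈ 108 m ✓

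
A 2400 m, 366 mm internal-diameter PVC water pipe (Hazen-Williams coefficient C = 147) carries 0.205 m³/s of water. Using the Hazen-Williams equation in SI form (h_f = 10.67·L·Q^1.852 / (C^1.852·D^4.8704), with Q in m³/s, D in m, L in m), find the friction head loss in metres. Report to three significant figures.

h_f ≈ 17.6 m

h_f = 10.67·2400·0.205^1.852 / (147^1.852·0.366^4.8704) = 17.62 m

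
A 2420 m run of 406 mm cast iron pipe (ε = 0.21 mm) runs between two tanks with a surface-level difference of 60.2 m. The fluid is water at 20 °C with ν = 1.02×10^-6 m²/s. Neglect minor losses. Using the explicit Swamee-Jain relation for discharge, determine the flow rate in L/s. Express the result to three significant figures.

Swamee-Jain (Type II): Q = -0.965·√(gD⁵h_f/L)·ln[ε/(3.7D) + √(3.17ν²L/(gD³h_f))]
√(gD⁵h_f/L) = √(9.81·0.406⁵·60.2/2420) = 0.05188
ε/(3.7D) = 1.40×10^-4; √(3.17ν²L/(gD³h_f)) = 1.42×10^-5
Q = -0.965·0.05188·ln(1.540×10^-4) = 0.4395 m³/s
Check: V = 3.40 m/s, Re = 1.35×10^6, f = 0.01728, h_f = 60.5 m ≈ 60.2 m ✓

Q ≈ 440 L/s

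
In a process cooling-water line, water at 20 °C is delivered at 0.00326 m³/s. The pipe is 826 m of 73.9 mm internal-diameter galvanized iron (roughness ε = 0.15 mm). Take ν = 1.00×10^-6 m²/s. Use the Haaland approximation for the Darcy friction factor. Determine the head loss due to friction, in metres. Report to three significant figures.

V = 4Q/(πD²) = 4·0.00326/(π·0.0739²) = 0.7600 m/s
Re = VD/ν = 0.7600·0.0739/1.00×10^-6 = 5.62×10^4 → turbulent
ε/D = 0.15/73.9 = 0.00203
Haaland: f = 0.02608
h_f = f(L/D)V²/(2g) = 0.02608·(826/0.0739)·0.7600²/(2·9.81) = 8.583 m

h_f ≈ 8.58 m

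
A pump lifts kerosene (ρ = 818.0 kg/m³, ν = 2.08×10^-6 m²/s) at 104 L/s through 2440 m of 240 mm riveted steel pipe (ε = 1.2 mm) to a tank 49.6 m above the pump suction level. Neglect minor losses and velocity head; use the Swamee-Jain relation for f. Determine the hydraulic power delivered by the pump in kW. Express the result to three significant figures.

V = 4Q/(πD²) = 2.299 m/s; Re = 2.65×10^5; ε/D = 0.00500; f = 0.03087
h_f = f(L/D)V²/2g = 84.55 m
Total head H = z + h_f = 49.6 + 84.55 = 134.1 m
P_hyd = ρgQH = 818.0·9.81·0.104·134.1 = 112.0 kW

P_hyd ≈ 112 kW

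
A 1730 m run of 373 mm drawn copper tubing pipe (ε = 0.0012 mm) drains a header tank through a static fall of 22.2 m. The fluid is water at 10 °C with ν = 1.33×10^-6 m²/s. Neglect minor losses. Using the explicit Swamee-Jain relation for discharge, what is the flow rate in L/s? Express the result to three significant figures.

Q ≈ 303 L/s

Swamee-Jain (Type II): Q = -0.965·√(gD⁵h_f/L)·ln[ε/(3.7D) + √(3.17ν²L/(gD³h_f))]
√(gD⁵h_f/L) = √(9.81·0.373⁵·22.2/1730) = 0.03015
ε/(3.7D) = 8.70×10^-7; √(3.17ν²L/(gD³h_f)) = 2.93×10^-5
Q = -0.965·0.03015·ln(3.017×10^-5) = 0.3028 m³/s
Check: V = 2.77 m/s, Re = 7.77×10^5, f = 0.01218, h_f = 22.1 m ≈ 22.2 m ✓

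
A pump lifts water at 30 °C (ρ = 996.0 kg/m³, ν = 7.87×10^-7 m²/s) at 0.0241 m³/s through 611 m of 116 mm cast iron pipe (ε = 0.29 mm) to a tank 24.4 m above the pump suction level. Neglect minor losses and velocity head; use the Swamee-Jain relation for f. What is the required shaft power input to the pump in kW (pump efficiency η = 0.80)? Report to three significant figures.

P_shaft ≈ 17.6 kW

V = 4Q/(πD²) = 2.280 m/s; Re = 3.36×10^5; ε/D = 0.00250; f = 0.02547
h_f = f(L/D)V²/2g = 35.56 m
Total head H = z + h_f = 24.4 + 35.56 = 59.96 m
P_hyd = ρgQH = 996.0·9.81·0.0241·59.96 = 14.12 kW
P_shaft = P_hyd/η = 14.12/0.80 = 17.65 kW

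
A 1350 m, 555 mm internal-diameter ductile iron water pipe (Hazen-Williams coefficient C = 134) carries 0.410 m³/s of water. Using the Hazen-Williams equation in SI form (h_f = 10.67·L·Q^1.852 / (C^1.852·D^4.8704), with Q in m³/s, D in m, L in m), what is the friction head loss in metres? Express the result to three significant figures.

h_f = 10.67·1350·0.410^1.852 / (134^1.852·0.555^4.8704) = 5.589 m

h_f ≈ 5.59 m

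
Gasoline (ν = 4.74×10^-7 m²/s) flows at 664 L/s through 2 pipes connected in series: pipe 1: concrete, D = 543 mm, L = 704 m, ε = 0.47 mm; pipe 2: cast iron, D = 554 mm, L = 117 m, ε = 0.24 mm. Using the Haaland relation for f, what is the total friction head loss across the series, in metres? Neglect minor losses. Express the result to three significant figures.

H ≈ 11.7 m

Pipe 1: V = 2.867 m/s, Re = 3.28×10^6, ε/D = 8.66×10^-4, f = 0.01909, h_1 = f(L/D)V²/2g = 10.37 m
Pipe 2: V = 2.755 m/s, Re = 3.22×10^6, ε/D = 4.33×10^-4, f = 0.01636, h_2 = f(L/D)V²/2g = 1.337 m
Series → Q common, losses add: H = Σh = 11.71 m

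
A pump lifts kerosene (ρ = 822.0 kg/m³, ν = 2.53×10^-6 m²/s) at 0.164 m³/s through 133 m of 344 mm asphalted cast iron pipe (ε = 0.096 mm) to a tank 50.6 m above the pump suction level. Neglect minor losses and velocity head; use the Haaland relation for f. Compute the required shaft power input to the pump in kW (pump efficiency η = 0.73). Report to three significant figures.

V = 4Q/(πD²) = 1.765 m/s; Re = 2.40×10^5; ε/D = 2.79×10^-4; f = 0.01703
h_f = f(L/D)V²/2g = 1.045 m
Total head H = z + h_f = 50.6 + 1.045 = 51.64 m
P_hyd = ρgQH = 822.0·9.81·0.164·51.64 = 68.30 kW
P_shaft = P_hyd/η = 68.30/0.73 = 93.56 kW

P_shaft ≈ 93.6 kW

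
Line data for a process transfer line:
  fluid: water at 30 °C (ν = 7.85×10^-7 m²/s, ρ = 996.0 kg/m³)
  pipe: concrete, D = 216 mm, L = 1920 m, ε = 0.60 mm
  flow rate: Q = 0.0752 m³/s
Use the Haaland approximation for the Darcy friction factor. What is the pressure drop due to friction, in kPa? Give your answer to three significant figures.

V = 4Q/(πD²) = 4·0.0752/(π·0.216²) = 2.052 m/s
Re = VD/ν = 2.052·0.216/7.85×10^-7 = 5.65×10^5 → turbulent
ε/D = 0.60/216 = 0.00278
Haaland: f = 0.02589
h_f = f(L/D)V²/(2g) = 0.02589·(1920/0.216)·2.052²/(2·9.81) = 49.39 m
Δp = ρg·h_f = 996.0·9.81·49.39 = 482.6 kPa

Δp ≈ 483 kPa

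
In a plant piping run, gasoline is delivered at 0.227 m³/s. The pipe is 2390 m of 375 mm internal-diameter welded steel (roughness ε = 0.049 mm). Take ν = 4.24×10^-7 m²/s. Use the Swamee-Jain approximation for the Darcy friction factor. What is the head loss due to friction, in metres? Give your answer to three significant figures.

V = 4Q/(πD²) = 4·0.227/(π·0.375²) = 2.055 m/s
Re = VD/ν = 2.055·0.375/4.24×10^-7 = 1.82×10^6 → turbulent
ε/D = 0.049/375 = 1.31×10^-4
Swamee-Jain: f = 0.01344
h_f = f(L/D)V²/(2g) = 0.01344·(2390/0.375)·2.055²/(2·9.81) = 18.44 m

h_f ≈ 18.4 m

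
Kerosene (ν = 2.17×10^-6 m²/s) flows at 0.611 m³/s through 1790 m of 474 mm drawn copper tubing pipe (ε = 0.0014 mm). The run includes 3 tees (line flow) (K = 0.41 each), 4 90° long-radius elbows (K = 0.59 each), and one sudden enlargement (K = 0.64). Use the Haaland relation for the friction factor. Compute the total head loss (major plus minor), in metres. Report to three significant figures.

V = 4Q/(πD²) = 3.463 m/s; V²/2g = 0.6111 m
Re = 7.56×10^5, ε/D = 2.95×10^-6 → f = 0.01219 (Haaland)
Major: h_f = f(L/D)·V²/2g = 0.01219·3776·0.6111 = 28.13 m
Minor: ΣK = 4.23; h_m = ΣK·V²/2g = 2.585 m
Total H_L = 28.13 + 2.585 = 30.71 m

H_L ≈ 30.7 m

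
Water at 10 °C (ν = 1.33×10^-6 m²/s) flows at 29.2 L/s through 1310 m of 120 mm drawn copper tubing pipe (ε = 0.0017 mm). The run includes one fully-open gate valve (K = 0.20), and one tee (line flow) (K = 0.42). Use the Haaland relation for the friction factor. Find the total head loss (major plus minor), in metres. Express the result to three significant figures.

H_L ≈ 56.4 m

V = 4Q/(πD²) = 2.582 m/s; V²/2g = 0.3398 m
Re = 2.33×10^5, ε/D = 1.42×10^-5 → f = 0.01514 (Haaland)
Major: h_f = f(L/D)·V²/2g = 0.01514·10917·0.3398 = 56.17 m
Minor: ΣK = 0.620; h_m = ΣK·V²/2g = 0.2106 m
Total H_L = 56.17 + 0.2106 = 56.38 m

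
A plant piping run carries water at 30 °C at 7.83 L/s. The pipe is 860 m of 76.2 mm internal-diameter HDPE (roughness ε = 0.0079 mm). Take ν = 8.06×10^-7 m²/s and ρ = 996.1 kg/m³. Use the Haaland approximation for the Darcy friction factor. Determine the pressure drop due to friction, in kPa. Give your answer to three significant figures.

V = 4Q/(πD²) = 4·0.00783/(π·0.0762²) = 1.717 m/s
Re = VD/ν = 1.717·0.0762/8.06×10^-7 = 1.62×10^5 → turbulent
ε/D = 0.0079/76.2 = 1.04×10^-4
Haaland: f = 0.01677
h_f = f(L/D)V²/(2g) = 0.01677·(860/0.0762)·1.717²/(2·9.81) = 28.45 m
Δp = ρg·h_f = 996.1·9.81·28.45 = 278.0 kPa

Δp ≈ 278 kPa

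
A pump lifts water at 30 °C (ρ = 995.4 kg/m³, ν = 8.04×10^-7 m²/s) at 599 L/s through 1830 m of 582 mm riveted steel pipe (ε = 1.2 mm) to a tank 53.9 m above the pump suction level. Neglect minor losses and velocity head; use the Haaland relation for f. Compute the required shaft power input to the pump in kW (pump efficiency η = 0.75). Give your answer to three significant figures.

V = 4Q/(πD²) = 2.252 m/s; Re = 1.63×10^6; ε/D = 0.00206; f = 0.02376
h_f = f(L/D)V²/2g = 19.30 m
Total head H = z + h_f = 53.9 + 19.30 = 73.20 m
P_hyd = ρgQH = 995.4·9.81·0.599·73.20 = 428.2 kW
P_shaft = P_hyd/η = 428.2/0.75 = 570.9 kW

P_shaft ≈ 571 kW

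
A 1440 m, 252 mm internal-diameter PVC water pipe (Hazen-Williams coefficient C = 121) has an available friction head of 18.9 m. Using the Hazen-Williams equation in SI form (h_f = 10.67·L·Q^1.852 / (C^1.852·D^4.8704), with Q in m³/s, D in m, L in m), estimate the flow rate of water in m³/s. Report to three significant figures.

Q ≈ 0.0866 m³/s

Rearranging: Q = [h_f·C^1.852·D^4.8704 / (10.67·L)]^(1/1.852)
Q = [18.9·121^1.852·0.252^4.8704 / (10.67·1440)]^0.540 = 0.08655 m³/s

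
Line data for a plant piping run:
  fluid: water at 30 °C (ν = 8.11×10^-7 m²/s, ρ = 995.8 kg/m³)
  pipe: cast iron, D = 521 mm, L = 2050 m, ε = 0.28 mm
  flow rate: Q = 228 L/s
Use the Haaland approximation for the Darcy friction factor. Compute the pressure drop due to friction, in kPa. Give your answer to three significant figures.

V = 4Q/(πD²) = 4·0.228/(π·0.521²) = 1.069 m/s
Re = VD/ν = 1.069·0.521/8.11×10^-7 = 6.87×10^5 → turbulent
ε/D = 0.28/521 = 5.37×10^-4
Haaland: f = 0.01760
h_f = f(L/D)V²/(2g) = 0.01760·(2050/0.521)·1.069²/(2·9.81) = 4.038 m
Δp = ρg·h_f = 995.8·9.81·4.038 = 39.45 kPa

Δp ≈ 39.4 kPa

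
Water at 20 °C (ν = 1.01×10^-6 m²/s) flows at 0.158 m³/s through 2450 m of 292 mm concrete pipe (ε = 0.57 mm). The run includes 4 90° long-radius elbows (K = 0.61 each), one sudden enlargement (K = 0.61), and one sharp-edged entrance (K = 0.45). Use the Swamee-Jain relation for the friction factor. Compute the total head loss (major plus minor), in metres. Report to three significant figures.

H_L ≈ 57.3 m

V = 4Q/(πD²) = 2.359 m/s; V²/2g = 0.2837 m
Re = 6.82×10^5, ε/D = 0.00195 → f = 0.02364 (Swamee-Jain)
Major: h_f = f(L/D)·V²/2g = 0.02364·8390·0.2837 = 56.28 m
Minor: ΣK = 3.50; h_m = ΣK·V²/2g = 0.9931 m
Total H_L = 56.28 + 0.9931 = 57.27 m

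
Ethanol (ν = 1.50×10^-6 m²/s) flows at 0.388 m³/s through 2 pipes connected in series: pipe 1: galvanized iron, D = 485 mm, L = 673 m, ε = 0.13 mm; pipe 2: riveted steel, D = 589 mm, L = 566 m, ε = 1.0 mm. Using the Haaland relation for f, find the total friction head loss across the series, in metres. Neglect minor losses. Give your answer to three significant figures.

H ≈ 7.13 m

Pipe 1: V = 2.100 m/s, Re = 6.79×10^5, ε/D = 2.68×10^-4, f = 0.01559, h_1 = f(L/D)V²/2g = 4.864 m
Pipe 2: V = 1.424 m/s, Re = 5.59×10^5, ε/D = 0.00170, f = 0.02280, h_2 = f(L/D)V²/2g = 2.265 m
Series → Q common, losses add: H = Σh = 7.128 m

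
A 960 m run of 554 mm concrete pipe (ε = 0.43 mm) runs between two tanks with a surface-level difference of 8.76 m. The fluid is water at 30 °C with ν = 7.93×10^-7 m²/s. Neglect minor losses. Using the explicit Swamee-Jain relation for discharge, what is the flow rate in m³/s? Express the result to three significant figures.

Swamee-Jain (Type II): Q = -0.965·√(gD⁵h_f/L)·ln[ε/(3.7D) + √(3.17ν²L/(gD³h_f))]
√(gD⁵h_f/L) = √(9.81·0.554⁵·8.76/960) = 0.06835
ε/(3.7D) = 2.10×10^-4; √(3.17ν²L/(gD³h_f)) = 1.14×10^-5
Q = -0.965·0.06835·ln(2.212×10^-4) = 0.5551 m³/s
Check: V = 2.30 m/s, Re = 1.61×10^6, f = 0.01878, h_f = 8.80 m ≈ 8.76 m ✓

Q ≈ 0.555 m³/s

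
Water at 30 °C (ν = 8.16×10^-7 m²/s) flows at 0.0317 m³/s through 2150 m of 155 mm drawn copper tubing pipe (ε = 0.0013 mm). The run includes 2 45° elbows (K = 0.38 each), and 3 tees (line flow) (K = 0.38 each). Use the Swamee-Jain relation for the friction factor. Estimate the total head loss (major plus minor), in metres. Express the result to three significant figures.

V = 4Q/(πD²) = 1.680 m/s; V²/2g = 0.1439 m
Re = 3.19×10^5, ε/D = 8.39×10^-6 → f = 0.01431 (Swamee-Jain)
Major: h_f = f(L/D)·V²/2g = 0.01431·13871·0.1439 = 28.56 m
Minor: ΣK = 1.90; h_m = ΣK·V²/2g = 0.2733 m
Total H_L = 28.56 + 0.2733 = 28.83 m

H_L ≈ 28.8 m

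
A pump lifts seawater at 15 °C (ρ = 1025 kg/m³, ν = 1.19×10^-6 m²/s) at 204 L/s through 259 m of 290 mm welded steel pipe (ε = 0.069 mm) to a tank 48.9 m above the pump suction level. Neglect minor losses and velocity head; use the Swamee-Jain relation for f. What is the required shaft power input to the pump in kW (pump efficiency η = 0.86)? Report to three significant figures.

P_shaft ≈ 133 kW

V = 4Q/(πD²) = 3.088 m/s; Re = 7.53×10^5; ε/D = 2.38×10^-4; f = 0.01541
h_f = f(L/D)V²/2g = 6.691 m
Total head H = z + h_f = 48.9 + 6.691 = 55.59 m
P_hyd = ρgQH = 1025·9.81·0.204·55.59 = 114.0 kW
P_shaft = P_hyd/η = 114.0/0.86 = 132.6 kW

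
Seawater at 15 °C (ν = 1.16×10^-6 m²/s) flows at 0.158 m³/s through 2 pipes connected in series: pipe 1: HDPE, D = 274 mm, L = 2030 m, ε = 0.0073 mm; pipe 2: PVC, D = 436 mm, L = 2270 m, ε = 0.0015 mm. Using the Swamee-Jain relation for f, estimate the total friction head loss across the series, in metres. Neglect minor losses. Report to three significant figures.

Pipe 1: V = 2.680 m/s, Re = 6.33×10^5, ε/D = 2.66×10^-5, f = 0.01303, h_1 = f(L/D)V²/2g = 35.33 m
Pipe 2: V = 1.058 m/s, Re = 3.98×10^5, ε/D = 3.44×10^-6, f = 0.01369, h_2 = f(L/D)V²/2g = 4.069 m
Series → Q common, losses add: H = Σh = 39.40 m

H ≈ 39.4 m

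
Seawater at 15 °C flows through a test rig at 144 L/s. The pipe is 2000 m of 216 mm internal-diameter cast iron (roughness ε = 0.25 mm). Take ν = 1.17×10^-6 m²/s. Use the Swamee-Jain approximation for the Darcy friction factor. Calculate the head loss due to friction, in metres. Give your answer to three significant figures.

h_f ≈ 152 m

V = 4Q/(πD²) = 4·0.144/(π·0.216²) = 3.930 m/s
Re = VD/ν = 3.930·0.216/1.17×10^-6 = 7.25×10^5 → turbulent
ε/D = 0.25/216 = 0.00116
Swamee-Jain: f = 0.02083
h_f = f(L/D)V²/(2g) = 0.02083·(2000/0.216)·3.930²/(2·9.81) = 151.8 m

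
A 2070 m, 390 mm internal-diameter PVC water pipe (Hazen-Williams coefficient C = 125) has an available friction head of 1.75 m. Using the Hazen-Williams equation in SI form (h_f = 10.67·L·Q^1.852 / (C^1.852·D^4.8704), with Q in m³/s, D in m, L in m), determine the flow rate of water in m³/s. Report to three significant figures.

Rearranging: Q = [h_f·C^1.852·D^4.8704 / (10.67·L)]^(1/1.852)
Q = [1.75·125^1.852·0.390^4.8704 / (10.67·2070)]^0.540 = 0.06413 m³/s

Q ≈ 0.0641 m³/s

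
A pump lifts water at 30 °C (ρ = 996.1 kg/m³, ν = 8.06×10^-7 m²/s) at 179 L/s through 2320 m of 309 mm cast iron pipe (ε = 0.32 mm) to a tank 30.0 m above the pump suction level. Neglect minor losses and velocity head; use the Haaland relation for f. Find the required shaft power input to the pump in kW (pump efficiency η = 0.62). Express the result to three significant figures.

P_shaft ≈ 208 kW

V = 4Q/(πD²) = 2.387 m/s; Re = 9.15×10^5; ε/D = 0.00104; f = 0.02013
h_f = f(L/D)V²/2g = 43.88 m
Total head H = z + h_f = 30.0 + 43.88 = 73.88 m
P_hyd = ρgQH = 996.1·9.81·0.179·73.88 = 129.2 kW
P_shaft = P_hyd/η = 129.2/0.62 = 208.4 kW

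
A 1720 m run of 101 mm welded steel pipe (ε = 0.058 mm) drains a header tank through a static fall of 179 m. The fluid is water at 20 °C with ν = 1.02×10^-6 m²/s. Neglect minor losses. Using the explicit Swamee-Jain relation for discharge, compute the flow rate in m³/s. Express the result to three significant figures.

Swamee-Jain (Type II): Q = -0.965·√(gD⁵h_f/L)·ln[ε/(3.7D) + √(3.17ν²L/(gD³h_f))]
√(gD⁵h_f/L) = √(9.81·0.101⁵·179/1720) = 0.003276
ε/(3.7D) = 1.55×10^-4; √(3.17ν²L/(gD³h_f)) = 5.60×10^-5
Q = -0.965·0.003276·ln(2.112×10^-4) = 0.02675 m³/s
Check: V = 3.34 m/s, Re = 3.31×10^5, f = 0.01863, h_f = 180 m ≈ 179 m ✓

Q ≈ 0.0268 m³/s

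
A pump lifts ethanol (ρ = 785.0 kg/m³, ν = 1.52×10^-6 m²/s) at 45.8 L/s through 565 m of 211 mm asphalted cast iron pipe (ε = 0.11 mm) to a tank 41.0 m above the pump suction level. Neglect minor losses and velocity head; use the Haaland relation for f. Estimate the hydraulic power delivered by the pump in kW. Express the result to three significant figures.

P_hyd ≈ 16.0 kW

V = 4Q/(πD²) = 1.310 m/s; Re = 1.82×10^5; ε/D = 5.21×10^-4; f = 0.01890
h_f = f(L/D)V²/2g = 4.426 m
Total head H = z + h_f = 41.0 + 4.426 = 45.43 m
P_hyd = ρgQH = 785.0·9.81·0.0458·45.43 = 16.02 kW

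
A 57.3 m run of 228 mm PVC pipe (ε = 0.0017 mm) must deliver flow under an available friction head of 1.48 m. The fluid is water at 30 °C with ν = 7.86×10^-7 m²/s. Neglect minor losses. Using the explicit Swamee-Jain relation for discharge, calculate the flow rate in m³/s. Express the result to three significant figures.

Q ≈ 0.127 m³/s

Swamee-Jain (Type II): Q = -0.965·√(gD⁵h_f/L)·ln[ε/(3.7D) + √(3.17ν²L/(gD³h_f))]
√(gD⁵h_f/L) = √(9.81·0.228⁵·1.48/57.3) = 0.01249
ε/(3.7D) = 2.02×10^-6; √(3.17ν²L/(gD³h_f)) = 2.55×10^-5
Q = -0.965·0.01249·ln(2.755×10^-5) = 0.1266 m³/s
Check: V = 3.10 m/s, Re = 8.99×10^5, f = 0.01199, h_f = 1.48 m ≈ 1.48 m ✓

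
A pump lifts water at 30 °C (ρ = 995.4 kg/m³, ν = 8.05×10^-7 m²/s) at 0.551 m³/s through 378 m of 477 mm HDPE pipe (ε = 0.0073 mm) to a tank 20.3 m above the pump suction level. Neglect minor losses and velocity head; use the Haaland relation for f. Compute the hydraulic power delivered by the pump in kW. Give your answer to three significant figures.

P_hyd ≈ 132 kW

V = 4Q/(πD²) = 3.083 m/s; Re = 1.83×10^6; ε/D = 1.53×10^-5; f = 0.01092
h_f = f(L/D)V²/2g = 4.194 m
Total head H = z + h_f = 20.3 + 4.194 = 24.49 m
P_hyd = ρgQH = 995.4·9.81·0.551·24.49 = 131.8 kW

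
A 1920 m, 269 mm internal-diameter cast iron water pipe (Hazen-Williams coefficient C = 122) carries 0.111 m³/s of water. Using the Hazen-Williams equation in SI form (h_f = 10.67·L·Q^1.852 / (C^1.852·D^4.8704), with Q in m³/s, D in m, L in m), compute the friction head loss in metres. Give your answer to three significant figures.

h_f = 10.67·1920·0.111^1.852 / (122^1.852·0.269^4.8704) = 28.63 m

h_f ≈ 28.6 m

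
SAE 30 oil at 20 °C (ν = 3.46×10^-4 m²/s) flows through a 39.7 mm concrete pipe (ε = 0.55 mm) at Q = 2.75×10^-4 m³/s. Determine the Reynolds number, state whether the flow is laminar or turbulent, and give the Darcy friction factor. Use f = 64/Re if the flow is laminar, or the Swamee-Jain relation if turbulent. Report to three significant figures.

Re ≈ 25.5; laminar; f = 64/Re ≈ 2.51

V = 4Q/(πD²) = 0.2222 m/s
Re = VD/ν = 0.2222·0.0397/3.46×10^-4 = 25.5
Re < 2300 → laminar → f = 64/Re = 2.511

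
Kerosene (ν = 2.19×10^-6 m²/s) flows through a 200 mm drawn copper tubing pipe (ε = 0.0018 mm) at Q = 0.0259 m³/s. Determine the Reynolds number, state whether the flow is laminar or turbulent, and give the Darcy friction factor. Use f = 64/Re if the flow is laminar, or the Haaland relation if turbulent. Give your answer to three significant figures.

V = 4Q/(πD²) = 0.8244 m/s
Re = VD/ν = 0.8244·0.200/2.19×10^-6 = 7.53×10^4
Re > 4000 → turbulent; ε/D = 9.00×10^-6
Haaland: f = 0.01896

Re ≈ 7.53×10^4; turbulent; f ≈ 0.0190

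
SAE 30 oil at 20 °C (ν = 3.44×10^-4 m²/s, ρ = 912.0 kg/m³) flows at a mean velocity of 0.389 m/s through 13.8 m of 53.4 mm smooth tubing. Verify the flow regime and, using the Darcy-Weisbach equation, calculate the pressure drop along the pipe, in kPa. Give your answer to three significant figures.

Δp ≈ 18.9 kPa

Re = VD/ν = 0.389·0.05340/3.44×10^-4 = 60.4 → laminar (Re < 2300)
f = 64/Re = 1.060
h_f = f(L/D)V²/(2g) = 1.060·(13.8/0.05340)·0.389²/(2·9.81) = 2.112 m
Δp = ρg·h_f = 912.0·9.81·2.112 = 18.90 kPa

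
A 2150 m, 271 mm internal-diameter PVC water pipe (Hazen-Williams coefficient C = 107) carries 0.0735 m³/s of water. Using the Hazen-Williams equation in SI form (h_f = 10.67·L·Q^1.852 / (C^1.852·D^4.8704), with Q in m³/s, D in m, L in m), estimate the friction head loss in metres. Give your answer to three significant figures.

h_f ≈ 18.4 m

h_f = 10.67·2150·0.0735^1.852 / (107^1.852·0.271^4.8704) = 18.37 m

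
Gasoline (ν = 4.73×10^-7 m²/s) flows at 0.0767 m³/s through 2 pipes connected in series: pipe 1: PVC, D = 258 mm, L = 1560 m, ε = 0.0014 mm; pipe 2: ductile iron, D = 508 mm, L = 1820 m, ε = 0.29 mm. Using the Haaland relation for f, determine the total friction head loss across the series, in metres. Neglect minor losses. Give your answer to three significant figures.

H ≈ 8.51 m

Pipe 1: V = 1.467 m/s, Re = 8.00×10^5, ε/D = 5.43×10^-6, f = 0.01211, h_1 = f(L/D)V²/2g = 8.035 m
Pipe 2: V = 0.3784 m/s, Re = 4.06×10^5, ε/D = 5.71×10^-4, f = 0.01818, h_2 = f(L/D)V²/2g = 0.4753 m
Series → Q common, losses add: H = Σh = 8.510 m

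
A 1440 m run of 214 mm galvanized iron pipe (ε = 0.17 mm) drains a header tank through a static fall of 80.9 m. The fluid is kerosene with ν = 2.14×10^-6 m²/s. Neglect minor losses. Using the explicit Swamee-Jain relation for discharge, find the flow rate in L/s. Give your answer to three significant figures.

Swamee-Jain (Type II): Q = -0.965·√(gD⁵h_f/L)·ln[ε/(3.7D) + √(3.17ν²L/(gD³h_f))]
√(gD⁵h_f/L) = √(9.81·0.214⁵·80.9/1440) = 0.01573
ε/(3.7D) = 2.15×10^-4; √(3.17ν²L/(gD³h_f)) = 5.18×10^-5
Q = -0.965·0.01573·ln(2.665×10^-4) = 0.1249 m³/s
Check: V = 3.47 m/s, Re = 3.47×10^5, f = 0.01970, h_f = 81.5 m ≈ 80.9 m ✓

Q ≈ 125 L/s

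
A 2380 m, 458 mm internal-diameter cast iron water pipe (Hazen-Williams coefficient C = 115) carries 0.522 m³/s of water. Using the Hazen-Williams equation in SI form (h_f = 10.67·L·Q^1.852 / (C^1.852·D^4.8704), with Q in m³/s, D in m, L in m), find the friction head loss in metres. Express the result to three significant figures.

h_f = 10.67·2380·0.522^1.852 / (115^1.852·0.458^4.8704) = 52.14 m

h_f ≈ 52.1 m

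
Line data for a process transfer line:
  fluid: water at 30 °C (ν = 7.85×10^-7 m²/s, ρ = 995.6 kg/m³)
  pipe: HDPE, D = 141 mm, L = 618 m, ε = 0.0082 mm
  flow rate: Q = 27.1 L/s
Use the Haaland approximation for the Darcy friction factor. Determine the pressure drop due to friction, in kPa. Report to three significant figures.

Δp ≈ 97.0 kPa

V = 4Q/(πD²) = 4·0.0271/(π·0.141²) = 1.736 m/s
Re = VD/ν = 1.736·0.141/7.85×10^-7 = 3.12×10^5 → turbulent
ε/D = 0.0082/141 = 5.82×10^-5
Haaland: f = 0.01477
h_f = f(L/D)V²/(2g) = 0.01477·(618/0.141)·1.736²/(2·9.81) = 9.935 m
Δp = ρg·h_f = 995.6·9.81·9.935 = 97.04 kPa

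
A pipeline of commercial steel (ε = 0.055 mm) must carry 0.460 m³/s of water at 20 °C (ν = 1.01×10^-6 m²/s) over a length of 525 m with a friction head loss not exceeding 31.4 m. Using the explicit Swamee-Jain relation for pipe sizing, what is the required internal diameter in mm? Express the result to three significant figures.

D ≈ 336 mm

Swamee-Jain (Type III): D = 0.66·[ε^1.25·(LQ²/(gh_f))^4.75 + ν·Q^9.4·(L/(gh_f))^5.2]^0.04
LQ²/(gh_f) = 0.3606; L/(gh_f) = 1.704
Term 1 = ε^1.25·(…)^4.75 = 3.73×10^-8; Term 2 = ν·Q^9.4·(…)^5.2 = 1.09×10^-8
D = 0.66·(3.73×10^-8 + 1.09×10^-8)^0.04 = 0.3364 m = 336 mm
Check: V = 5.18 m/s, Re = 1.72×10^6, f = 0.01394, h_f = 29.7 m ≈ 31.4 m ✓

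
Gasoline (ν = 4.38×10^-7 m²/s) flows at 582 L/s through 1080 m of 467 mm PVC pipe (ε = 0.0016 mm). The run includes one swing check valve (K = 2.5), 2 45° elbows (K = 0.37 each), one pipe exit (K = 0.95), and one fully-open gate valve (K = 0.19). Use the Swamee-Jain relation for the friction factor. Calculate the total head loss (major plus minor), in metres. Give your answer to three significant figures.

H_L ≈ 15.7 m

V = 4Q/(πD²) = 3.398 m/s; V²/2g = 0.5884 m
Re = 3.62×10^6, ε/D = 3.43×10^-6 → f = 0.009644 (Swamee-Jain)
Major: h_f = f(L/D)·V²/2g = 0.009644·2313·0.5884 = 13.12 m
Minor: ΣK = 4.38; h_m = ΣK·V²/2g = 2.577 m
Total H_L = 13.12 + 2.577 = 15.70 m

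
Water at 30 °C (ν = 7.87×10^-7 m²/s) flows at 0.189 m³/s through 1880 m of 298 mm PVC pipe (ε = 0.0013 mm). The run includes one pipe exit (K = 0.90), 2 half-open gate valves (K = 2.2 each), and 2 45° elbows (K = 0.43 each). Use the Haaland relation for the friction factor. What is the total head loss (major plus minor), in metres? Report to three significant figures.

V = 4Q/(πD²) = 2.710 m/s; V²/2g = 0.3743 m
Re = 1.03×10^6, ε/D = 4.36×10^-6 → f = 0.01161 (Haaland)
Major: h_f = f(L/D)·V²/2g = 0.01161·6309·0.3743 = 27.42 m
Minor: ΣK = 6.16; h_m = ΣK·V²/2g = 2.305 m
Total H_L = 27.42 + 2.305 = 29.72 m

H_L ≈ 29.7 m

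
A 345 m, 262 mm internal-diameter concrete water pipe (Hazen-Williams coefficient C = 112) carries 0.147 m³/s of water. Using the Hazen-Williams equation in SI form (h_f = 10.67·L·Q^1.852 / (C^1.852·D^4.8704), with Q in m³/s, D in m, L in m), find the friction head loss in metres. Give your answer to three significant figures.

h_f = 10.67·345·0.147^1.852 / (112^1.852·0.262^4.8704) = 11.53 m

h_f ≈ 11.5 m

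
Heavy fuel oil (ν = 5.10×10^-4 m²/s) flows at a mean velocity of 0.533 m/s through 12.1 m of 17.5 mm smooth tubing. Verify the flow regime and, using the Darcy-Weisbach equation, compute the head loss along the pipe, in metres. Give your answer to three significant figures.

Re = VD/ν = 0.533·0.01750/5.10×10^-4 = 18.3 → laminar (Re < 2300)
f = 64/Re = 3.499
h_f = f(L/D)V²/(2g) = 3.499·(12.1/0.01750)·0.533²/(2·9.81) = 35.03 m

h_f ≈ 35.0 m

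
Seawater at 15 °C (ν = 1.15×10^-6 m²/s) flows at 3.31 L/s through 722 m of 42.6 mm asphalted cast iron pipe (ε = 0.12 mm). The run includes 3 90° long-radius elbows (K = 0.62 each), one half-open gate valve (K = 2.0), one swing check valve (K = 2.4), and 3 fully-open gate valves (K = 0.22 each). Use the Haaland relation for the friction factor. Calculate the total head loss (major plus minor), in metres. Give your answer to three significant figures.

H_L ≈ 128 m

V = 4Q/(πD²) = 2.322 m/s; V²/2g = 0.2749 m
Re = 8.60×10^4, ε/D = 0.00282 → f = 0.02716 (Haaland)
Major: h_f = f(L/D)·V²/2g = 0.02716·16948·0.2749 = 126.5 m
Minor: ΣK = 6.92; h_m = ΣK·V²/2g = 1.902 m
Total H_L = 126.5 + 1.902 = 128.4 m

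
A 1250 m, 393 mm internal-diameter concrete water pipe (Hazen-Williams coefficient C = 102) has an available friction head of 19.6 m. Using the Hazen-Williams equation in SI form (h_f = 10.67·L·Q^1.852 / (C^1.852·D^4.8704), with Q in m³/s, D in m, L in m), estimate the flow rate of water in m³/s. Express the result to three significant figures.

Q ≈ 0.258 m³/s

Rearranging: Q = [h_f·C^1.852·D^4.8704 / (10.67·L)]^(1/1.852)
Q = [19.6·102^1.852·0.393^4.8704 / (10.67·1250)]^0.540 = 0.2584 m³/s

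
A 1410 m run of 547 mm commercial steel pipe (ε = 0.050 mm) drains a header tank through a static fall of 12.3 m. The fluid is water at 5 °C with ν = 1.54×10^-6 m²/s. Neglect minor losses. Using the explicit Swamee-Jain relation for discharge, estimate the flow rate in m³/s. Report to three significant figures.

Q ≈ 0.621 m³/s

Swamee-Jain (Type II): Q = -0.965·√(gD⁵h_f/L)·ln[ε/(3.7D) + √(3.17ν²L/(gD³h_f))]
√(gD⁵h_f/L) = √(9.81·0.547⁵·12.3/1410) = 0.06474
ε/(3.7D) = 2.47×10^-5; √(3.17ν²L/(gD³h_f)) = 2.32×10^-5
Q = -0.965·0.06474·ln(4.787×10^-5) = 0.6214 m³/s
Check: V = 2.64 m/s, Re = 9.39×10^5, f = 0.01345, h_f = 12.4 m ≈ 12.3 m ✓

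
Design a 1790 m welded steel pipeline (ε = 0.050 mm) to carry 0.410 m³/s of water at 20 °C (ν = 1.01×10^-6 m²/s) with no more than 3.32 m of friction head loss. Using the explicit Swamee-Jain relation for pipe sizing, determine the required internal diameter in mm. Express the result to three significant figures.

Swamee-Jain (Type III): D = 0.66·[ε^1.25·(LQ²/(gh_f))^4.75 + ν·Q^9.4·(L/(gh_f))^5.2]^0.04
LQ²/(gh_f) = 9.239; L/(gh_f) = 54.96
Term 1 = ε^1.25·(…)^4.75 = 0.162; Term 2 = ν·Q^9.4·(…)^5.2 = 0.259
D = 0.66·(0.162 + 0.259)^0.04 = 0.6376 m = 638 mm
Check: V = 1.28 m/s, Re = 8.11×10^5, f = 0.01345, h_f = 3.17 m ≈ 3.32 m ✓

D ≈ 638 mm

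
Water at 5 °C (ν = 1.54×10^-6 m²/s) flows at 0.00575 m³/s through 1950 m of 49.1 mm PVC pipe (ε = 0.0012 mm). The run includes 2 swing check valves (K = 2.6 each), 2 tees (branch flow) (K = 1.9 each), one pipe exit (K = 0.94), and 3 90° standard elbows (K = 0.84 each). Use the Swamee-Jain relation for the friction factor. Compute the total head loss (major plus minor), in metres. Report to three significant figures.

V = 4Q/(πD²) = 3.037 m/s; V²/2g = 0.4700 m
Re = 9.68×10^4, ε/D = 2.44×10^-5 → f = 0.01813 (Swamee-Jain)
Major: h_f = f(L/D)·V²/2g = 0.01813·39715·0.4700 = 338.4 m
Minor: ΣK = 12.5; h_m = ΣK·V²/2g = 5.857 m
Total H_L = 338.4 + 5.857 = 344.3 m

H_L ≈ 344 m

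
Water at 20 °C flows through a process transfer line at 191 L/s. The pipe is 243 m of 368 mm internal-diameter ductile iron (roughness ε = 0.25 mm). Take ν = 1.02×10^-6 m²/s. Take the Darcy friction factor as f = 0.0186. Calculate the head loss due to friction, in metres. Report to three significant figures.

h_f ≈ 2.02 m

V = 4Q/(πD²) = 4·0.191/(π·0.368²) = 1.796 m/s
h_f = f(L/D)V²/(2g) = 0.01860·(243/0.368)·1.796²/(2·9.81) = 2.019 m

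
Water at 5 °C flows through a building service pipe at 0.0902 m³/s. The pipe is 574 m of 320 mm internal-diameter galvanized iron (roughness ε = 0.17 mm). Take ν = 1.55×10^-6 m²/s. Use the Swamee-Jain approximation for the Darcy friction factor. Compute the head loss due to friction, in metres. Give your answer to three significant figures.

V = 4Q/(πD²) = 4·0.0902/(π·0.320²) = 1.122 m/s
Re = VD/ν = 1.122·0.320/1.55×10^-6 = 2.32×10^5 → turbulent
ε/D = 0.17/320 = 5.31×10^-4
Swamee-Jain: f = 0.01886
h_f = f(L/D)V²/(2g) = 0.01886·(574/0.320)·1.122²/(2·9.81) = 2.169 m

h_f ≈ 2.17 m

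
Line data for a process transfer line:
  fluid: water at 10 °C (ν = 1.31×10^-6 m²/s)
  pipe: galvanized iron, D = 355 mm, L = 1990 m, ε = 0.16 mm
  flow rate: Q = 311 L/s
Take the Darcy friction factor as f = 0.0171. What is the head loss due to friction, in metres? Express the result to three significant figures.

h_f ≈ 48.2 m

V = 4Q/(πD²) = 4·0.311/(π·0.355²) = 3.142 m/s
h_f = f(L/D)V²/(2g) = 0.01710·(1990/0.355)·3.142²/(2·9.81) = 48.23 m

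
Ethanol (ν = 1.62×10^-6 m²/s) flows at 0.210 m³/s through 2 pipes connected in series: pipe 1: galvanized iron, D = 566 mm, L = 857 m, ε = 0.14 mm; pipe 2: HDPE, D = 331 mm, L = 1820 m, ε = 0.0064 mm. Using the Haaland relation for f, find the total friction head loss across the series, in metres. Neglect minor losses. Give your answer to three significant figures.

Pipe 1: V = 0.8346 m/s, Re = 2.92×10^5, ε/D = 2.47×10^-4, f = 0.01647, h_1 = f(L/D)V²/2g = 0.8854 m
Pipe 2: V = 2.440 m/s, Re = 4.99×10^5, ε/D = 1.93×10^-5, f = 0.01330, h_2 = f(L/D)V²/2g = 22.19 m
Series → Q common, losses add: H = Σh = 23.08 m

H ≈ 23.1 m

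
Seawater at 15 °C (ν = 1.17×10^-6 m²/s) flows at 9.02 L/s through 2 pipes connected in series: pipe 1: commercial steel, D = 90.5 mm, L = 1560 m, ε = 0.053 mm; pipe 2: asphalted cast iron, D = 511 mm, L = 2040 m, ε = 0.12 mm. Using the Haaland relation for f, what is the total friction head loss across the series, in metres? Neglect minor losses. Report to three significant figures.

Pipe 1: V = 1.402 m/s, Re = 1.08×10^5, ε/D = 5.86×10^-4, f = 0.02023, h_1 = f(L/D)V²/2g = 34.94 m
Pipe 2: V = 0.04398 m/s, Re = 1.92×10^4, ε/D = 2.35×10^-4, f = 0.02640, h_2 = f(L/D)V²/2g = 0.01039 m
Series → Q common, losses add: H = Σh = 34.95 m

H ≈ 35.0 m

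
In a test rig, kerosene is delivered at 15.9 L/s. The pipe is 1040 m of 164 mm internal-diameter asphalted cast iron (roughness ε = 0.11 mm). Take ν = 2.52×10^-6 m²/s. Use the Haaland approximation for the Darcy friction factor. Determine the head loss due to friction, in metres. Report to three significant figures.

V = 4Q/(πD²) = 4·0.0159/(π·0.164²) = 0.7527 m/s
Re = VD/ν = 0.7527·0.164/2.52×10^-6 = 4.90×10^4 → turbulent
ε/D = 0.11/164 = 6.71×10^-4
Haaland: f = 0.02285
h_f = f(L/D)V²/(2g) = 0.02285·(1040/0.164)·0.7527²/(2·9.81) = 4.184 m

h_f ≈ 4.18 m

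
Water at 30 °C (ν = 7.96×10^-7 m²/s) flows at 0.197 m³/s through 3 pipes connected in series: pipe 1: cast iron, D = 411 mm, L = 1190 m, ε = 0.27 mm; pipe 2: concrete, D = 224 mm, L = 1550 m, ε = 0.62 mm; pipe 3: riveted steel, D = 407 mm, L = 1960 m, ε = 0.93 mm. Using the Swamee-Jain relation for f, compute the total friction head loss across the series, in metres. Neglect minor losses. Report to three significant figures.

H ≈ 247 m

Pipe 1: V = 1.485 m/s, Re = 7.67×10^5, ε/D = 6.57×10^-4, f = 0.01841, h_1 = f(L/D)V²/2g = 5.991 m
Pipe 2: V = 4.999 m/s, Re = 1.41×10^6, ε/D = 0.00277, f = 0.02574, h_2 = f(L/D)V²/2g = 226.9 m
Pipe 3: V = 1.514 m/s, Re = 7.74×10^5, ε/D = 0.00229, f = 0.02457, h_3 = f(L/D)V²/2g = 13.83 m
Series → Q common, losses add: H = Σh = 246.7 m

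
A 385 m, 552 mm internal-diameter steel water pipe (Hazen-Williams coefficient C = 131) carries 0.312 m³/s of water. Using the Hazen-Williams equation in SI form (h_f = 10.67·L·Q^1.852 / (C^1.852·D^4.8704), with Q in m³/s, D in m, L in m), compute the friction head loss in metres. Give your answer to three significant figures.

h_f ≈ 1.03 m

h_f = 10.67·385·0.312^1.852 / (131^1.852·0.552^4.8704) = 1.029 m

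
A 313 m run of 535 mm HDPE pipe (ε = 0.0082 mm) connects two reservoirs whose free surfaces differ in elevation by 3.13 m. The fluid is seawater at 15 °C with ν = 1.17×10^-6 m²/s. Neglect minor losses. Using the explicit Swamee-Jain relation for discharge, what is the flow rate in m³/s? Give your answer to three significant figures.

Q ≈ 0.681 m³/s

Swamee-Jain (Type II): Q = -0.965·√(gD⁵h_f/L)·ln[ε/(3.7D) + √(3.17ν²L/(gD³h_f))]
√(gD⁵h_f/L) = √(9.81·0.535⁵·3.13/313) = 0.06557
ε/(3.7D) = 4.14×10^-6; √(3.17ν²L/(gD³h_f)) = 1.70×10^-5
Q = -0.965·0.06557·ln(2.114×10^-5) = 0.6811 m³/s
Check: V = 3.03 m/s, Re = 1.39×10^6, f = 0.01144, h_f = 3.13 m ≈ 3.13 m ✓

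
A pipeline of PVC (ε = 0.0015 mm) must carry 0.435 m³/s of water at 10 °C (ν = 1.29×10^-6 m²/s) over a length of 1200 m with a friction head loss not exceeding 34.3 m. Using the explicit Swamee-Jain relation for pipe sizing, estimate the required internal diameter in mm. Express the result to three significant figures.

D ≈ 366 mm

Swamee-Jain (Type III): D = 0.66·[ε^1.25·(LQ²/(gh_f))^4.75 + ν·Q^9.4·(L/(gh_f))^5.2]^0.04
LQ²/(gh_f) = 0.6748; L/(gh_f) = 3.566
Term 1 = ε^1.25·(…)^4.75 = 8.11×10^-9; Term 2 = ν·Q^9.4·(…)^5.2 = 3.84×10^-7
D = 0.66·(8.11×10^-9 + 3.84×10^-7)^0.04 = 0.3658 m = 366 mm
Check: V = 4.14 m/s, Re = 1.17×10^6, f = 0.01141, h_f = 32.7 m ≈ 34.3 m ✓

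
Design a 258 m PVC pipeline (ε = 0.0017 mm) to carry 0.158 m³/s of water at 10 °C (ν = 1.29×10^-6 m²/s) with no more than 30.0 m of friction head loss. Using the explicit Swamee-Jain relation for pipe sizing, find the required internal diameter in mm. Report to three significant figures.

D ≈ 187 mm

Swamee-Jain (Type III): D = 0.66·[ε^1.25·(LQ²/(gh_f))^4.75 + ν·Q^9.4·(L/(gh_f))^5.2]^0.04
LQ²/(gh_f) = 0.02188; L/(gh_f) = 0.8767
Term 1 = ε^1.25·(…)^4.75 = 8.01×10^-16; Term 2 = ν·Q^9.4·(…)^5.2 = 1.91×10^-14
D = 0.66·(8.01×10^-16 + 1.91×10^-14)^0.04 = 0.1868 m = 187 mm
Check: V = 5.76 m/s, Re = 8.35×10^5, f = 0.01217, h_f = 28.4 m ≈ 30.0 m ✓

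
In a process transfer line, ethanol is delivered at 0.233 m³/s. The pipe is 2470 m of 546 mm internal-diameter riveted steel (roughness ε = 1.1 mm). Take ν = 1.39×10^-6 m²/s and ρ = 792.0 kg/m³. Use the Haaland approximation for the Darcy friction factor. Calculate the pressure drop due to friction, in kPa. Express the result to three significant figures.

V = 4Q/(πD²) = 4·0.233/(π·0.546²) = 0.9951 m/s
Re = VD/ν = 0.9951·0.546/1.39×10^-6 = 3.91×10^5 → turbulent
ε/D = 1.1/546 = 0.00201
Haaland: f = 0.02392
h_f = f(L/D)V²/(2g) = 0.02392·(2470/0.546)·0.9951²/(2·9.81) = 5.462 m
Δp = ρg·h_f = 792.0·9.81·5.462 = 42.44 kPa

Δp ≈ 42.4 kPa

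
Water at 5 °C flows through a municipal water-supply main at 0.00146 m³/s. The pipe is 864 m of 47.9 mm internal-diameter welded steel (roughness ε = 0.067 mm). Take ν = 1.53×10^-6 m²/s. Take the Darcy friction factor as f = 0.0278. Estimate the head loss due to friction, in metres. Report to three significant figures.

V = 4Q/(πD²) = 4·0.00146/(π·0.0479²) = 0.8102 m/s
h_f = f(L/D)V²/(2g) = 0.02780·(864/0.0479)·0.8102²/(2·9.81) = 16.78 m

h_f ≈ 16.8 m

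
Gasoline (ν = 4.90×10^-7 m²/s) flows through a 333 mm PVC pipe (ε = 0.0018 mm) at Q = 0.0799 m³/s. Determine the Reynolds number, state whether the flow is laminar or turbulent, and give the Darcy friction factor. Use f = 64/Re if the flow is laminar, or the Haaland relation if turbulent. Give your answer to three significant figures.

Re ≈ 6.23×10^5; turbulent; f ≈ 0.0126

V = 4Q/(πD²) = 0.9174 m/s
Re = VD/ν = 0.9174·0.333/4.90×10^-7 = 6.23×10^5
Re > 4000 → turbulent; ε/D = 5.41×10^-6
Haaland: f = 0.01263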